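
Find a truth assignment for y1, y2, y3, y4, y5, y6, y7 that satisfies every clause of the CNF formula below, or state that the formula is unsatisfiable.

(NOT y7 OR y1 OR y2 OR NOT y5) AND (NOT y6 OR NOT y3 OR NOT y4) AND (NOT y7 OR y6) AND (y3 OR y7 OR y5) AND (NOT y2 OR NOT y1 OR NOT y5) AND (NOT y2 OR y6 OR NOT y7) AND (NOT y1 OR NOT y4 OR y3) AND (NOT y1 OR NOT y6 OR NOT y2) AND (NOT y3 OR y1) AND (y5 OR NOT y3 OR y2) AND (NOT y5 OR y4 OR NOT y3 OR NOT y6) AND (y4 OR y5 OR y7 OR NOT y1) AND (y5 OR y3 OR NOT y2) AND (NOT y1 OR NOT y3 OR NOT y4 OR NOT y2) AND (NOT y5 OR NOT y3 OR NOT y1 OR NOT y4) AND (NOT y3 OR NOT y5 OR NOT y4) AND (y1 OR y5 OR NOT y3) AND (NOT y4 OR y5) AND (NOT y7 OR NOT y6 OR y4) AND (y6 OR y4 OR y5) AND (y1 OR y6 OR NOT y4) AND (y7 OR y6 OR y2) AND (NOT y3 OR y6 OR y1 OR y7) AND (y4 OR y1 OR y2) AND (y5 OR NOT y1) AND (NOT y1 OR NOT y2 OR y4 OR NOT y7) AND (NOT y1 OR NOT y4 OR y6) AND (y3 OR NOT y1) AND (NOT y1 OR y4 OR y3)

y1: false, y2: true, y3: false, y4: true, y5: true, y6: true, y7: false

Branch on y7: set y7 = false.
Branch on y3: set y3 = false.
From the singleton clause (y5), y5 = true.
From the singleton clause (NOT y1), y1 = false.
Branch on y6: set y6 = true.
Branch on y4: set y4 = true.
Every clause is now satisfied; y2 is unconstrained.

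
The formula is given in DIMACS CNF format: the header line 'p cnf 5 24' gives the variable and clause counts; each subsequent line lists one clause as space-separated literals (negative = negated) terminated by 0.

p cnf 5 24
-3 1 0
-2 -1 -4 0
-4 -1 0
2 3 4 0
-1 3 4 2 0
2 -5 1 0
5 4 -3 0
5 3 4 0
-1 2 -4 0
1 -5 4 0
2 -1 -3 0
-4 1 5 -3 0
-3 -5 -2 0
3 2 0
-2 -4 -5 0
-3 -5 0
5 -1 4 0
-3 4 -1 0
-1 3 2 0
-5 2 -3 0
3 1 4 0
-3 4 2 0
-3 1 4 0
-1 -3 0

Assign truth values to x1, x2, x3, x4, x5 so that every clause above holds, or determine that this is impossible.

x1=False; x2=True; x3=False; x4=True; x5=False

Branch on x3: set x3 = False.
From the singleton clause (x2), x2 = True.
Branch on x1: set x1 = False.
From the singleton clause (x4), x4 = True.
From the singleton clause (¬x5), x5 = False.
This assignment satisfies each clause.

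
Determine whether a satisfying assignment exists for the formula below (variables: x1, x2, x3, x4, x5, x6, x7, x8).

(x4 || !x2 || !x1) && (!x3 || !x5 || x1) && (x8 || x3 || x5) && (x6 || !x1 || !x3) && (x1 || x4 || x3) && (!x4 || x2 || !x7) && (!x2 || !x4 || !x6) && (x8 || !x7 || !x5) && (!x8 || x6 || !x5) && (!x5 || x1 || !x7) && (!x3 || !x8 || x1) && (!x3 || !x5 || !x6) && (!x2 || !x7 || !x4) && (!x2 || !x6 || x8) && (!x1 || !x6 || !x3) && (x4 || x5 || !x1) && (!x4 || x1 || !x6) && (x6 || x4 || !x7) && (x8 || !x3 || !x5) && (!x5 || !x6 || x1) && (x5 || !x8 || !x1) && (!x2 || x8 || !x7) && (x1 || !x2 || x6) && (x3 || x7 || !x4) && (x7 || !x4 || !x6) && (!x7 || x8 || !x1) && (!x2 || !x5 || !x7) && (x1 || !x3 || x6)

Try x4 = false.
Try x2 = false.
Try x1 = true.
(x5) alone gives x5 = true.
Try x6 = true.
(!x3) alone gives x3 = false.
Try x8 = true.
Every clause is now satisfied; x7 is unconstrained.
A satisfying assignment: x1=true,  x2=false,  x3=false,  x4=false,  x5=true,  x6=true,  x7=true,  x8=true.

Satisfiable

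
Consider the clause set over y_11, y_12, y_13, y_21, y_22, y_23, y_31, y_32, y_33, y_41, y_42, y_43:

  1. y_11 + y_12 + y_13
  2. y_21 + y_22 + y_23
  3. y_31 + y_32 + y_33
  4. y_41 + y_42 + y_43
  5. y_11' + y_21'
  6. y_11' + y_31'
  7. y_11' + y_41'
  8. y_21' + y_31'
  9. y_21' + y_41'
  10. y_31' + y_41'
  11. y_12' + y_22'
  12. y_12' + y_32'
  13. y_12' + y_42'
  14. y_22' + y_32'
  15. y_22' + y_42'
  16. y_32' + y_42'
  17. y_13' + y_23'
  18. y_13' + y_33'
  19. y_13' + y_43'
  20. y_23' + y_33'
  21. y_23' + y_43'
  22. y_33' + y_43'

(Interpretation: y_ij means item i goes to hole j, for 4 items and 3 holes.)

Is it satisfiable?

Suppose y_11 = 0.
Suppose y_12 = 1.
From the singleton clause (y_22'), y_22 = 0.
From the singleton clause (y_32'), y_32 = 0.
From the singleton clause (y_42'), y_42 = 0.
Suppose y_21 = 1.
From the singleton clause (y_31'), y_31 = 0.
From the singleton clause (y_33), y_33 = 1.
From the singleton clause (y_41'), y_41 = 0.
From the singleton clause (y_43), y_43 = 1.
Now (y_43') is unsatisfied and unit — conflict.
So y_21 must be the other value — set y_21 = 0.
From the singleton clause (y_23), y_23 = 1.
From the singleton clause (y_13'), y_13 = 0.
From the singleton clause (y_33'), y_33 = 0.
From the singleton clause (y_31), y_31 = 1.
From the singleton clause (y_41'), y_41 = 0.
From the singleton clause (y_43), y_43 = 1.
Now (y_43') is unsatisfied and unit — conflict.
Both values of y_21 lead to a conflict.
So y_12 must be the other value — set y_12 = 0.
From the singleton clause (y_13), y_13 = 1.
From the singleton clause (y_23'), y_23 = 0.
From the singleton clause (y_33'), y_33 = 0.
From the singleton clause (y_43'), y_43 = 0.
Suppose y_21 = 1.
From the singleton clause (y_31'), y_31 = 0.
From the singleton clause (y_32), y_32 = 1.
From the singleton clause (y_41'), y_41 = 0.
From the singleton clause (y_42), y_42 = 1.
Now (y_42') is unsatisfied and unit — conflict.
So y_21 must be the other value — set y_21 = 0.
From the singleton clause (y_22), y_22 = 1.
From the singleton clause (y_32'), y_32 = 0.
From the singleton clause (y_31), y_31 = 1.
From the singleton clause (y_41'), y_41 = 0.
From the singleton clause (y_42), y_42 = 1.
Now (y_42') is unsatisfied and unit — conflict.
Both values of y_21 lead to a conflict.
Both values of y_12 lead to a conflict.
So y_11 must be the other value — set y_11 = 1.
From the singleton clause (y_21'), y_21 = 0.
From the singleton clause (y_31'), y_31 = 0.
From the singleton clause (y_41'), y_41 = 0.
Suppose y_22 = 1.
From the singleton clause (y_12'), y_12 = 0.
From the singleton clause (y_32'), y_32 = 0.
From the singleton clause (y_33), y_33 = 1.
From the singleton clause (y_42'), y_42 = 0.
From the singleton clause (y_43), y_43 = 1.
Now (y_43') is unsatisfied and unit — conflict.
So y_22 must be the other value — set y_22 = 0.
From the singleton clause (y_23), y_23 = 1.
From the singleton clause (y_13'), y_13 = 0.
From the singleton clause (y_33'), y_33 = 0.
From the singleton clause (y_32), y_32 = 1.
From the singleton clause (y_12'), y_12 = 0.
From the singleton clause (y_42'), y_42 = 0.
From the singleton clause (y_43), y_43 = 1.
Now (y_43') is unsatisfied and unit — conflict.
Both values of y_22 lead to a conflict.
Both values of y_11 lead to a conflict.
No assignment satisfies every clause.

No, unsatisfiable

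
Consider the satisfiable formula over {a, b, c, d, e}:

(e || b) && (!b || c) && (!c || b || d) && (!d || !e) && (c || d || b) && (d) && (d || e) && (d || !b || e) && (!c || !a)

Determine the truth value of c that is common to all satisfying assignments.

Suppose c = false.
Unit clause (!b) forces b = false.
Unit clause (e) forces e = true.
Unit clause (!d) forces d = false.
Now (d) is unsatisfied and unit — conflict.
So every satisfying assignment has c = True.

True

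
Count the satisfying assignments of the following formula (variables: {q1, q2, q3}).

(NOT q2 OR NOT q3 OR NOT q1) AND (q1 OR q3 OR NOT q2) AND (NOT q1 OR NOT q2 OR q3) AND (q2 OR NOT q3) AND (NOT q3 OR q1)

There are 2^3 = 8 truth assignments over (q1, q2, q3).
Check each against the 5 clauses (columns in the order q1, q2, q3):
  F F F  ✓ satisfies all
  F F T  ✗ fails (q2 OR NOT q3)
  F T F  ✗ fails (q1 OR q3 OR NOT q2)
  F T T  ✗ fails (NOT q3 OR q1)
  T F F  ✓ satisfies all
  T F T  ✗ fails (q2 OR NOT q3)
  T T F  ✗ fails (NOT q1 OR NOT q2 OR q3)
  T T T  ✗ fails (NOT q2 OR NOT q3 OR NOT q1)
2 of the 8 rows are models.

2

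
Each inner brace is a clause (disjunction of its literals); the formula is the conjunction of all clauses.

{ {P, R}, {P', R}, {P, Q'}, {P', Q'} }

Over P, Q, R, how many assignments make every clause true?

2

There are 2^3 = 8 truth assignments over (P, Q, R).
Check each against the 4 clauses (columns in the order P, Q, R):
  F F F  ✗ fails (P + R)
  F F T  ✓ satisfies all
  F T F  ✗ fails (P + R)
  F T T  ✗ fails (P + Q')
  T F F  ✗ fails (P' + R)
  T F T  ✓ satisfies all
  T T F  ✗ fails (P' + R)
  T T T  ✗ fails (P' + Q')
2 of the 8 rows are models.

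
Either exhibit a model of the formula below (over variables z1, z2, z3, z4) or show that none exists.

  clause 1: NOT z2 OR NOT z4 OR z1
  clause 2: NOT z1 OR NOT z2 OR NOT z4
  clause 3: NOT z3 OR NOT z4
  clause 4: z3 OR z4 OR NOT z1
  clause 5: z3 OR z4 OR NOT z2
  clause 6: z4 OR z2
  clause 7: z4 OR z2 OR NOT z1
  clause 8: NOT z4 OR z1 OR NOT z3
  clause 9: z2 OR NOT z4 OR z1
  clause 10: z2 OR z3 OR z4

z1=false,  z2=true,  z3=true,  z4=false

Branch on z3: set z3 = true.
Unit clause (NOT z4) forces z4 = false.
Unit clause (z2) forces z2 = true.
No clause remains; z1 is free.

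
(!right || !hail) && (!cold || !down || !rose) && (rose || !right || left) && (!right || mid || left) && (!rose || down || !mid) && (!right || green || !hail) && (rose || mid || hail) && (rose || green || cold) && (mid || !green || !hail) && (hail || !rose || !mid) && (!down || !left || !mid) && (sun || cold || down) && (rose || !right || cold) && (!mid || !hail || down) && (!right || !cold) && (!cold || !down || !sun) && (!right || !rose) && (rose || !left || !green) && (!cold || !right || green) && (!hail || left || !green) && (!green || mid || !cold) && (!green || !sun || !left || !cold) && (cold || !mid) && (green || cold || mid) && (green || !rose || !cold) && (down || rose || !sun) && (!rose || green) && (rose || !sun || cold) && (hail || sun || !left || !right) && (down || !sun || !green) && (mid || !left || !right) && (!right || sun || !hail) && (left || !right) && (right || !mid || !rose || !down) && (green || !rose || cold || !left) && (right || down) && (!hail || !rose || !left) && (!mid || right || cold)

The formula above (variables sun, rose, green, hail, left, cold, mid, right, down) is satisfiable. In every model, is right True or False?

False

Suppose right = true.
From the singleton clause (!hail), hail = false.
From the singleton clause (!cold), cold = false.
From the singleton clause (rose), rose = true.
Now (!rose) is unsatisfied and unit — conflict.
So every satisfying assignment has right = False.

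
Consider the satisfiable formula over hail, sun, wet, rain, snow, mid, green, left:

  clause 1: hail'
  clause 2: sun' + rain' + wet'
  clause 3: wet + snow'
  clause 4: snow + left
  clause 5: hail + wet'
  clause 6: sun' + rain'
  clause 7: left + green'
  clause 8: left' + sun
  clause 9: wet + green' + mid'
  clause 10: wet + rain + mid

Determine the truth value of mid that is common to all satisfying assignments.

Suppose mid = 0.
Unit clause (hail') forces hail = 0.
Unit clause (wet') forces wet = 0.
Unit clause (snow') forces snow = 0.
Unit clause (left) forces left = 1.
Unit clause (sun) forces sun = 1.
Unit clause (rain') forces rain = 0.
Now (rain) is unsatisfied and unit — conflict.
So every satisfying assignment has mid = True.

True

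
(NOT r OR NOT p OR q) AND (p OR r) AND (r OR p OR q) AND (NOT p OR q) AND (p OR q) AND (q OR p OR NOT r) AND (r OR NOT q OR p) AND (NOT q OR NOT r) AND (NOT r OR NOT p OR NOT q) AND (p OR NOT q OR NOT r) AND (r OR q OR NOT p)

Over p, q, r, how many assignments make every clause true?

1

There are 2^3 = 8 truth assignments over (p, q, r).
Check each against the 11 clauses (columns in the order p, q, r):
  F F F  ✗ fails (p OR r)
  F F T  ✗ fails (p OR q)
  F T F  ✗ fails (p OR r)
  F T T  ✗ fails (NOT q OR NOT r)
  T F F  ✗ fails (NOT p OR q)
  T F T  ✗ fails (NOT r OR NOT p OR q)
  T T F  ✓ satisfies all
  T T T  ✗ fails (NOT q OR NOT r)
1 of the 8 rows is a model.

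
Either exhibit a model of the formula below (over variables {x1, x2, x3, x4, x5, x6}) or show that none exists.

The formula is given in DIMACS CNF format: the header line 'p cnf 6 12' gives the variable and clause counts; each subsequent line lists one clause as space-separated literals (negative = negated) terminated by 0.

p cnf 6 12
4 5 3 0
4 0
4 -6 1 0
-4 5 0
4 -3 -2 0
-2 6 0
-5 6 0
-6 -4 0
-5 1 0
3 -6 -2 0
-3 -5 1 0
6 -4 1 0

UNSATISFIABLE

From the singleton clause (x4), x4 = True.
From the singleton clause (x5), x5 = True.
From the singleton clause (x6), x6 = True.
That conflicts with the unit clause (¬x6).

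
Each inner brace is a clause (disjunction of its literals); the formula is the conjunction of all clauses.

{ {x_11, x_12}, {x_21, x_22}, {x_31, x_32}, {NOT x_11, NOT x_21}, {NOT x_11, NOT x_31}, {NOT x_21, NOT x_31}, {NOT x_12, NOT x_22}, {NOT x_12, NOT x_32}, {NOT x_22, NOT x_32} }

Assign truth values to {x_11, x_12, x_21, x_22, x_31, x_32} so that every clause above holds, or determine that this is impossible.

UNSATISFIABLE

Branch on x_11: set x_11 = true.
Unit clause (NOT x_21) forces x_21 = false.
Unit clause (x_22) forces x_22 = true.
Unit clause (NOT x_31) forces x_31 = false.
Unit clause (x_32) forces x_32 = true.
Now (NOT x_32) is unsatisfied and unit — conflict.
So x_11 must be the other value — set x_11 = false.
Unit clause (x_12) forces x_12 = true.
Unit clause (NOT x_22) forces x_22 = false.
Unit clause (x_21) forces x_21 = true.
Unit clause (NOT x_31) forces x_31 = false.
Unit clause (x_32) forces x_32 = true.
Now (NOT x_32) is unsatisfied and unit — conflict.
Neither x_11 = true nor x_11 = false works.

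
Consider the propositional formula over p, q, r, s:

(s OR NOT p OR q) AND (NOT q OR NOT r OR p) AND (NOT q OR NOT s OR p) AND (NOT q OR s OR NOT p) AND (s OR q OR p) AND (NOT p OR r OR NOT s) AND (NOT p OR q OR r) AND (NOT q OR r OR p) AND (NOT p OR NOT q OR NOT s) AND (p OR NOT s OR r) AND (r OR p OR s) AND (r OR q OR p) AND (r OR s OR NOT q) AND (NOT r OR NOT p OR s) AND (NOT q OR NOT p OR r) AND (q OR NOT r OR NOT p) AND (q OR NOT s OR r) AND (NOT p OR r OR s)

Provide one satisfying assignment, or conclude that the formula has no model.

Case s = true:
Case q = false:
The clause (r) is unit, so r = true.
The clause (NOT p) is unit, so p = false.
Every clause now holds.

p ↦ false; q ↦ false; r ↦ true; s ↦ true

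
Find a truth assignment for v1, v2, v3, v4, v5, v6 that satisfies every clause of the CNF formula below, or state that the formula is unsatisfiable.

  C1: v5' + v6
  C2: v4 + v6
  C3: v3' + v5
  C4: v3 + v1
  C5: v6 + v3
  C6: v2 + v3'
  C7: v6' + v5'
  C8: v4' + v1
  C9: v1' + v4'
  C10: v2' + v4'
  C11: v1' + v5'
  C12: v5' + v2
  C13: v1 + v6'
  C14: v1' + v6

v1=1; v2=1; v3=0; v4=0; v5=0; v6=1

Case v5 = 0:
From the singleton clause (v3'), v3 = 0.
From the singleton clause (v1), v1 = 1.
From the singleton clause (v6), v6 = 1.
From the singleton clause (v4'), v4 = 0.
Every clause is now satisfied; v2 is unconstrained.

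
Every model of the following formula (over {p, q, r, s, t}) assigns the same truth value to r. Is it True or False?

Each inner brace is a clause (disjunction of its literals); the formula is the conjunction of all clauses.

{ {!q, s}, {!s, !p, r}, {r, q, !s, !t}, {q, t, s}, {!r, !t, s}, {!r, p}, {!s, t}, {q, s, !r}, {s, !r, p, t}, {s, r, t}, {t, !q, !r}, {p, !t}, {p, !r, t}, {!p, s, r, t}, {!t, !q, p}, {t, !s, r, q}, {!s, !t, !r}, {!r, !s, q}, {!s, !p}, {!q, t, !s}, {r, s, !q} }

Suppose r = true.
(p) alone gives p = true.
(!s) alone gives s = false.
(!q) alone gives q = false.
Now (q) is unsatisfied and unit — conflict.
So every satisfying assignment has r = False.

False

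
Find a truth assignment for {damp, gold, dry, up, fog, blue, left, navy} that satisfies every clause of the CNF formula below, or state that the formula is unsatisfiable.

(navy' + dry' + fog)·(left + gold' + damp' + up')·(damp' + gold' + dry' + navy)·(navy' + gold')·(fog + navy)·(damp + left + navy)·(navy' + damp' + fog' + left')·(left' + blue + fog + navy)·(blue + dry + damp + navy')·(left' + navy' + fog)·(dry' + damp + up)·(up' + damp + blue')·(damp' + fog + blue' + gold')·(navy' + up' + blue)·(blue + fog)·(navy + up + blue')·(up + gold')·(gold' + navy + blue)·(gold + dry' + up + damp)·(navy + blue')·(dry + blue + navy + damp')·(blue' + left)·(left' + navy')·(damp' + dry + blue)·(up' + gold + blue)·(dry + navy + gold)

damp ↦ 1; gold ↦ 0; dry ↦ 1; up ↦ 0; fog ↦ 1; blue ↦ 0; left ↦ 0; navy ↦ 0

Suppose navy = 0.
(fog) alone gives fog = 1.
(blue') alone gives blue = 0.
(gold') alone gives gold = 0.
(up') alone gives up = 0.
(dry) alone gives dry = 1.
(damp) alone gives damp = 1.
All clauses hold; left can take either value.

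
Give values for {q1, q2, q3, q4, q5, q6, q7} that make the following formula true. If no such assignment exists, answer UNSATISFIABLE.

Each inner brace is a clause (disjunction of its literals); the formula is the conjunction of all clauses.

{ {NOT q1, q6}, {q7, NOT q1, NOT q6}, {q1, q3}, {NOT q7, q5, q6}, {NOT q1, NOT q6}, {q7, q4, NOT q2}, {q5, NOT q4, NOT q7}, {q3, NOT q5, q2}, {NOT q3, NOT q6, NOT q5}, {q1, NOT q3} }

UNSATISFIABLE

Case q1 = false:
From the singleton clause (q3), q3 = true.
That conflicts with the unit clause (NOT q3).
That branch fails; take q1 = true instead.
From the singleton clause (q6), q6 = true.
That conflicts with the unit clause (NOT q6).
Either choice for q1 ends in contradiction.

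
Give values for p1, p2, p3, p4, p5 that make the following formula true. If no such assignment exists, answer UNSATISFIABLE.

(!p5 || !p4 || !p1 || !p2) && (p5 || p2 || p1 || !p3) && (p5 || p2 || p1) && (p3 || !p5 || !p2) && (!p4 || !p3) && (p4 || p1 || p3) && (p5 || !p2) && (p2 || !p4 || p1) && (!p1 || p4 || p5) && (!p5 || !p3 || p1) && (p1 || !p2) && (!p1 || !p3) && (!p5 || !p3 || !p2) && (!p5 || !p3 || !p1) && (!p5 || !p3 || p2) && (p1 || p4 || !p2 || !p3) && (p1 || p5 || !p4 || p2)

Try p4 = false.
Try p1 = true.
From the singleton clause (p5), p5 = true.
From the singleton clause (!p3), p3 = false.
From the singleton clause (!p2), p2 = false.
Every clause now holds.

p1 ↦ true; p2 ↦ false; p3 ↦ false; p4 ↦ false; p5 ↦ true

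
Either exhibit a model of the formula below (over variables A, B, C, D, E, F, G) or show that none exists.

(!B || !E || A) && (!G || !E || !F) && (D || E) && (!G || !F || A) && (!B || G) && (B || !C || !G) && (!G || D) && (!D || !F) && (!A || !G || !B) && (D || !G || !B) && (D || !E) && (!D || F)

Try D = true.
(!F) alone gives F = false.
That conflicts with the unit clause (F).
Backtrack on D: now try D = false.
(E) alone gives E = true.
That conflicts with the unit clause (!E).
Neither D = true nor D = false works.

UNSATISFIABLE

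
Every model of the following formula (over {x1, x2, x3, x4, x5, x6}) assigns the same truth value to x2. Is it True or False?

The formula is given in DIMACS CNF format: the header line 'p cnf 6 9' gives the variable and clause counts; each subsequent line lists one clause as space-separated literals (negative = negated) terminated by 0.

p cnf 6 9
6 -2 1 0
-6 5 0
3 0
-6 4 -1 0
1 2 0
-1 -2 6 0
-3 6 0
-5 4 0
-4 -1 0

True

Suppose x2 = False.
Unit clause (x3) forces x3 = True.
Unit clause (x1) forces x1 = True.
Unit clause (x6) forces x6 = True.
Unit clause (x5) forces x5 = True.
Unit clause (x4) forces x4 = True.
That conflicts with the unit clause (¬x4).
So every satisfying assignment has x2 = True.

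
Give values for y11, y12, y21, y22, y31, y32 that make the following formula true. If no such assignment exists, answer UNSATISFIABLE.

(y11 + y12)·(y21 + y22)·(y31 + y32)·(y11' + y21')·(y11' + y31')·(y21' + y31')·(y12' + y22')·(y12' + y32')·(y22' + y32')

UNSATISFIABLE

Suppose y11 = 1.
The clause (y21') is unit, so y21 = 0.
The clause (y22) is unit, so y22 = 1.
The clause (y31') is unit, so y31 = 0.
The clause (y32) is unit, so y32 = 1.
Now (y32') is unsatisfied and unit — conflict.
That branch fails; take y11 = 0 instead.
The clause (y12) is unit, so y12 = 1.
The clause (y22') is unit, so y22 = 0.
The clause (y21) is unit, so y21 = 1.
The clause (y31') is unit, so y31 = 0.
The clause (y32) is unit, so y32 = 1.
Now (y32') is unsatisfied and unit — conflict.
Both values of y11 lead to a conflict.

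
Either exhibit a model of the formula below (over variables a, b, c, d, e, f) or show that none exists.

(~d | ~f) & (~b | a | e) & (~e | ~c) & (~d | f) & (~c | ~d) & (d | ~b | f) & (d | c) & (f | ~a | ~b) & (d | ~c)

UNSATISFIABLE

Branch on d: set d = 0.
(c) alone gives c = 1.
That conflicts with the unit clause (~c).
Backtrack on d: now try d = 1.
(~f) alone gives f = 0.
That conflicts with the unit clause (f).
Both values of d lead to a conflict.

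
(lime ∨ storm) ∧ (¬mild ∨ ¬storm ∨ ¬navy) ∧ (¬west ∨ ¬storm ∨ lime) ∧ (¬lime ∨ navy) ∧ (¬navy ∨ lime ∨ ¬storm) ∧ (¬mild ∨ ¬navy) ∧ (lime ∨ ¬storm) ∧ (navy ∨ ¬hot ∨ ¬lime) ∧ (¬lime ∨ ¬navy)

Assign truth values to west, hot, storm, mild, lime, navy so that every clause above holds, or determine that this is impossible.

Case lime = True:
Unit clause (navy) forces navy = True.
But (¬navy) is also a unit clause — contradiction.
That branch fails; take lime = False instead.
Unit clause (storm) forces storm = True.
But (¬storm) is also a unit clause — contradiction.
Neither lime = True nor lime = False works.

UNSATISFIABLE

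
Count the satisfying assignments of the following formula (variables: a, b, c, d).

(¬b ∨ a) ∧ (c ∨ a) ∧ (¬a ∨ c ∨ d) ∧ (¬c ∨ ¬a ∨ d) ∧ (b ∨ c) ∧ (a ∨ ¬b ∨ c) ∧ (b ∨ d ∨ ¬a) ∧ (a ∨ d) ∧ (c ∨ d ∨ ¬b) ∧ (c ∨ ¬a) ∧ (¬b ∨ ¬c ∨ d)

3

There are 2^4 = 16 truth assignments over (a, b, c, d).
Check each against the 11 clauses (columns in the order a, b, c, d):
  F F F F  ✗ fails (c ∨ a)
  F F F T  ✗ fails (c ∨ a)
  F F T F  ✗ fails (a ∨ d)
  F F T T  ✓ satisfies all
  F T F F  ✗ fails (¬b ∨ a)
  F T F T  ✗ fails (¬b ∨ a)
  F T T F  ✗ fails (¬b ∨ a)
  F T T T  ✗ fails (¬b ∨ a)
  T F F F  ✗ fails (¬a ∨ c ∨ d)
  T F F T  ✗ fails (b ∨ c)
  T F T F  ✗ fails (¬c ∨ ¬a ∨ d)
  T F T T  ✓ satisfies all
  T T F F  ✗ fails (¬a ∨ c ∨ d)
  T T F T  ✗ fails (c ∨ ¬a)
  T T T F  ✗ fails (¬c ∨ ¬a ∨ d)
  T T T T  ✓ satisfies all
3 of the 16 rows are models.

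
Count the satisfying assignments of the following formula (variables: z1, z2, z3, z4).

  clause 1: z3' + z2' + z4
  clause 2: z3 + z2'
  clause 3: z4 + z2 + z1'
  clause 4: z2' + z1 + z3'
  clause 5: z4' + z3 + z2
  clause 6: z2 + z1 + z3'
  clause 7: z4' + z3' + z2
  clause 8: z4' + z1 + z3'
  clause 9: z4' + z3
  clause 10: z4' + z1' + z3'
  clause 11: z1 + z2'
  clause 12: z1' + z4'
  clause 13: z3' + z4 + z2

1

There are 2^4 = 16 truth assignments over (z1, z2, z3, z4).
Check each against the 13 clauses (columns in the order z1, z2, z3, z4):
  F F F F  ✓ satisfies all
  F F F T  ✗ fails (z4' + z3 + z2)
  F F T F  ✗ fails (z2 + z1 + z3')
  F F T T  ✗ fails (z2 + z1 + z3')
  F T F F  ✗ fails (z3 + z2')
  F T F T  ✗ fails (z3 + z2')
  F T T F  ✗ fails (z3' + z2' + z4)
  F T T T  ✗ fails (z2' + z1 + z3')
  T F F F  ✗ fails (z4 + z2 + z1')
  T F F T  ✗ fails (z4' + z3 + z2)
  T F T F  ✗ fails (z4 + z2 + z1')
  T F T T  ✗ fails (z4' + z3' + z2)
  T T F F  ✗ fails (z3 + z2')
  T T F T  ✗ fails (z3 + z2')
  T T T F  ✗ fails (z3' + z2' + z4)
  T T T T  ✗ fails (z4' + z1' + z3')
1 of the 16 rows is a model.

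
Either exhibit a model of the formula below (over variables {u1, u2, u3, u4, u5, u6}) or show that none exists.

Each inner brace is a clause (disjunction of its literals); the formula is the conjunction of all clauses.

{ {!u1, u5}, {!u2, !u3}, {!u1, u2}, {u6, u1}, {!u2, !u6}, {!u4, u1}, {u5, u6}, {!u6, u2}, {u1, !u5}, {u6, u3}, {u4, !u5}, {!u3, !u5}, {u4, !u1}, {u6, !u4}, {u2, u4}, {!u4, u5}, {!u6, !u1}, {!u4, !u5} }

Case u1 = false:
(u6) alone gives u6 = true.
(!u2) alone gives u2 = false.
That conflicts with the unit clause (u2).
That branch fails; take u1 = true instead.
(u5) alone gives u5 = true.
(u2) alone gives u2 = true.
(!u3) alone gives u3 = false.
(!u6) alone gives u6 = false.
That conflicts with the unit clause (u6).
Neither u1 = true nor u1 = false works.

UNSATISFIABLE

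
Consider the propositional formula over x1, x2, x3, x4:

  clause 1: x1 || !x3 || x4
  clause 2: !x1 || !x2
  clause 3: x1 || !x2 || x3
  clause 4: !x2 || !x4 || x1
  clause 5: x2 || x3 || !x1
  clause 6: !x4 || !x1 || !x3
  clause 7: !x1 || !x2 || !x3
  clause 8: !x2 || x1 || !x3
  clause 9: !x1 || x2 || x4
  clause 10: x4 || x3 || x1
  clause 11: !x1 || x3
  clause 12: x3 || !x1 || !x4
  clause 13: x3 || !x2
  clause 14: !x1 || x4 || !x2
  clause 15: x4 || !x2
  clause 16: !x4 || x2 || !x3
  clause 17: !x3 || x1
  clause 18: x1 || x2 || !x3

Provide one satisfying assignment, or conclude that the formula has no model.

x1 ↦ false,  x2 ↦ false,  x3 ↦ false,  x4 ↦ true

Branch on x1: set x1 = false.
Unit clause (!x3) forces x3 = false.
Unit clause (!x2) forces x2 = false.
Unit clause (x4) forces x4 = true.
All clauses are satisfied.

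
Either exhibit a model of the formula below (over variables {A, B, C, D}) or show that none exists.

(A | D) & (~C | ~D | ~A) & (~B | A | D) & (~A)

A=0; B=0; C=0; D=1

(~A) alone gives A = 0.
(D) alone gives D = 1.
All clauses hold; B, C can take either value.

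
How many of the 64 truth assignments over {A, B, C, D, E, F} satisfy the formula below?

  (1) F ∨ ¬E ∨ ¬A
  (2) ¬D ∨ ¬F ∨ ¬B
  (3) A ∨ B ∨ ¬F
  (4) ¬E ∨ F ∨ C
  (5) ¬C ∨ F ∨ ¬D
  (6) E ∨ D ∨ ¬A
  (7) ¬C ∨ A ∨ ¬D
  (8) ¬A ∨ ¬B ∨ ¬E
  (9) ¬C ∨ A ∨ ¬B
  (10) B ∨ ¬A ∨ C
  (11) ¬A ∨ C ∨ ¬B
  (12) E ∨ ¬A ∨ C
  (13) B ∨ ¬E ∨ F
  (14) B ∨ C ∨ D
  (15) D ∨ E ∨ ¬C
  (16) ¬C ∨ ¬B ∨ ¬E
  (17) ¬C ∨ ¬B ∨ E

8

There are 2^6 = 64 truth assignments over (A, B, C, D, E, F).
Split on F. With F = True, the clauses containing F are satisfied and ¬F drops from the rest; 5 of the 2^5 = 32 assignments to the other variables satisfy what remains.
With F = False, by the same count on the reduced clause set, 3 assignments work.
(One model: A=F, B=F, C=F, D=T, E=F, F=F.)
Total: 5 + 3 = 8.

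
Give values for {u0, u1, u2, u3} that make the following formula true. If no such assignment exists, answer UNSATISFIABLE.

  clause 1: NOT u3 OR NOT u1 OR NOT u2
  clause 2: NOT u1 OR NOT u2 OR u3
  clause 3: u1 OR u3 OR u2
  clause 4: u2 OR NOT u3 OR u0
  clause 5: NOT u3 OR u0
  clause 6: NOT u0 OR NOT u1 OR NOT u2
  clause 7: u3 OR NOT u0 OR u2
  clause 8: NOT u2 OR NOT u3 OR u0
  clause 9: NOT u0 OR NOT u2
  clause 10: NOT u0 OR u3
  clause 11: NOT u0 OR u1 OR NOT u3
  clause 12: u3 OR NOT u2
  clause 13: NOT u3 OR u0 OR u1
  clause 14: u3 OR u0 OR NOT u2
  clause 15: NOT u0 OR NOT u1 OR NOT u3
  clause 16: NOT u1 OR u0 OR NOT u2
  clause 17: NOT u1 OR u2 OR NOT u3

Branch on u3: set u3 = false.
Unit clause (NOT u0) forces u0 = false.
Unit clause (NOT u2) forces u2 = false.
Unit clause (u1) forces u1 = true.
This assignment satisfies each clause.

u0 ↦ false; u1 ↦ true; u2 ↦ false; u3 ↦ false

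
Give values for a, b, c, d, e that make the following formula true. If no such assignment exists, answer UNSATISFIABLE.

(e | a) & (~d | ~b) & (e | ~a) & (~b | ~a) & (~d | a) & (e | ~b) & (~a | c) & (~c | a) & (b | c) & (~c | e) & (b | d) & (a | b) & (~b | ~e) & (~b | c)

Branch on e: set e = 1.
From the singleton clause (~b), b = 0.
From the singleton clause (c), c = 1.
From the singleton clause (a), a = 1.
From the singleton clause (d), d = 1.
This assignment satisfies each clause.

a: 1; b: 0; c: 1; d: 1; e: 1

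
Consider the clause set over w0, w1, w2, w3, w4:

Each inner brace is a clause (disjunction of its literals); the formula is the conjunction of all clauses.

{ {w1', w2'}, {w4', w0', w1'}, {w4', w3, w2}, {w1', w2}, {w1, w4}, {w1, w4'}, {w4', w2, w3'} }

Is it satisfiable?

No, unsatisfiable

Suppose w1 = 0.
(w4) alone gives w4 = 1.
That conflicts with the unit clause (w4').
Backtrack on w1: now try w1 = 1.
(w2') alone gives w2 = 0.
That conflicts with the unit clause (w2).
Either choice for w1 ends in contradiction.
No assignment satisfies every clause.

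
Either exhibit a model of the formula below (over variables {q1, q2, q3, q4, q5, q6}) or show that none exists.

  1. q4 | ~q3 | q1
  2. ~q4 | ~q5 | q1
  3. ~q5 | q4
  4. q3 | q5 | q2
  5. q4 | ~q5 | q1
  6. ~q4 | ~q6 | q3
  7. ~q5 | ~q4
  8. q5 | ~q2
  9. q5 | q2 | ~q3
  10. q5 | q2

UNSATISFIABLE

Suppose q5 = 0.
From the singleton clause (~q2), q2 = 0.
Now (q2) is unsatisfied and unit — conflict.
Backtrack on q5: now try q5 = 1.
From the singleton clause (q4), q4 = 1.
Now (~q4) is unsatisfied and unit — conflict.
Either choice for q5 ends in contradiction.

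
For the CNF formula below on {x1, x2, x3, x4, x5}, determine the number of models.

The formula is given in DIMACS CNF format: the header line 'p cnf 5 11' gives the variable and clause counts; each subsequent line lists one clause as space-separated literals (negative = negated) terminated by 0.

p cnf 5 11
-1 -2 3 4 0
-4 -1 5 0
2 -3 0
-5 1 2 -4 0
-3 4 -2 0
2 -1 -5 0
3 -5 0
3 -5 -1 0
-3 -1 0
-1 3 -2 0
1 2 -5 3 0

7

There are 2^5 = 32 truth assignments over (x1, x2, x3, x4, x5).
Split on x3. With x3 = True, the clauses containing x3 are satisfied and ¬x3 drops from the rest; 2 of the 2^4 = 16 assignments to the other variables satisfy what remains.
With x3 = False, by the same count on the reduced clause set, 5 assignments work.
(One model: x1=F, x2=F, x3=F, x4=F, x5=F.)
Total: 2 + 5 = 7.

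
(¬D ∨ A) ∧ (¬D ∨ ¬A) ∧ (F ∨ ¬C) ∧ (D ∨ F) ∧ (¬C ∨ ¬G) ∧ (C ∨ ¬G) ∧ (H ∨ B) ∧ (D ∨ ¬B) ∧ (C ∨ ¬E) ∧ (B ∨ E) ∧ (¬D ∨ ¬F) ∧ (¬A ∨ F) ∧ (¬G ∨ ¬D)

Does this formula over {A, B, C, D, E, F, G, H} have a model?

Yes, satisfiable

Suppose D = False.
Unit clause (F) forces F = True.
Unit clause (¬B) forces B = False.
Unit clause (H) forces H = True.
Unit clause (E) forces E = True.
Unit clause (C) forces C = True.
Unit clause (¬G) forces G = False.
All clauses hold; A can take either value.
A satisfying assignment: A ↦ False; B ↦ False; C ↦ True; D ↦ False; E ↦ True; F ↦ True; G ↦ False; H ↦ True.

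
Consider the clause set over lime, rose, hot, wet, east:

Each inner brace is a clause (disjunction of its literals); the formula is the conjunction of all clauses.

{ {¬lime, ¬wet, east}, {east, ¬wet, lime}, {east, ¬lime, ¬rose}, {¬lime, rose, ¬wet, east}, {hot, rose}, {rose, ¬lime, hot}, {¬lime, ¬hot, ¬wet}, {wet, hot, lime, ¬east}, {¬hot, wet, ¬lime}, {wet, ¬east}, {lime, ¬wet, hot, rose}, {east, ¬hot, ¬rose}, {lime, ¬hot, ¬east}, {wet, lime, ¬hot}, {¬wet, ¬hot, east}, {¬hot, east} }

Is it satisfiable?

Yes, satisfiable

Try hot = False.
The clause (rose) is unit, so rose = True.
Try east = False.
The clause (¬lime) is unit, so lime = False.
The clause (¬wet) is unit, so wet = False.
All clauses are satisfied.
A satisfying assignment: lime=False; rose=True; hot=False; wet=False; east=False.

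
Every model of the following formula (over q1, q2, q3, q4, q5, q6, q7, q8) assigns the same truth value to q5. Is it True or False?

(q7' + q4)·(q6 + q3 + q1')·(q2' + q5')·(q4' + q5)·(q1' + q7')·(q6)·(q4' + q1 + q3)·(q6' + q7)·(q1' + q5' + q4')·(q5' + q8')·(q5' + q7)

True

Suppose q5 = 0.
The clause (q4') is unit, so q4 = 0.
The clause (q7') is unit, so q7 = 0.
The clause (q6) is unit, so q6 = 1.
Now (q6') is unsatisfied and unit — conflict.
So every satisfying assignment has q5 = True.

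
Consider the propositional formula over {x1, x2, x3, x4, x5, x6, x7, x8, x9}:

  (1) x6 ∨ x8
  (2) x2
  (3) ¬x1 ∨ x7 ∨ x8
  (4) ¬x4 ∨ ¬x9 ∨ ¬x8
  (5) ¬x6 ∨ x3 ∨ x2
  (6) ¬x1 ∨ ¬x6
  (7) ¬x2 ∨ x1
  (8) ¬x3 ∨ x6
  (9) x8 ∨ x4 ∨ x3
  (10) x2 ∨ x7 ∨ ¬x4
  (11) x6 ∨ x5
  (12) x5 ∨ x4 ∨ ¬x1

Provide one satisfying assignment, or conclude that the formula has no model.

(x2) alone gives x2 = True.
(x1) alone gives x1 = True.
(¬x6) alone gives x6 = False.
(x8) alone gives x8 = True.
(¬x3) alone gives x3 = False.
(x5) alone gives x5 = True.
Case x4 = False:
No clause remains; x7, x9 are free.

x1=True; x2=True; x3=False; x4=False; x5=True; x6=False; x7=True; x8=True; x9=True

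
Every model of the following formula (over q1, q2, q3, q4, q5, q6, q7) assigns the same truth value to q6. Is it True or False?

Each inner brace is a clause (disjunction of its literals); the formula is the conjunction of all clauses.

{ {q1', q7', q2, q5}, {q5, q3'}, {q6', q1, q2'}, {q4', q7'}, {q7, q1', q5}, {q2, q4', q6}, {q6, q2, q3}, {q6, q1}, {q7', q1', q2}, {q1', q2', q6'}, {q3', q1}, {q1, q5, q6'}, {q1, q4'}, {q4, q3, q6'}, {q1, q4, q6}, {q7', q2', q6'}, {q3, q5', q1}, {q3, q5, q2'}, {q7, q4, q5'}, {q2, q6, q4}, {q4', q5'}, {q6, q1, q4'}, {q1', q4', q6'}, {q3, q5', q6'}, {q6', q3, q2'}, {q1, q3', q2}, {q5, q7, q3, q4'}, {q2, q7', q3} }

False

Suppose q6 = 1.
Suppose q5 = 1.
From the singleton clause (q4'), q4 = 0.
From the singleton clause (q3), q3 = 1.
From the singleton clause (q1), q1 = 1.
From the singleton clause (q2'), q2 = 0.
From the singleton clause (q7'), q7 = 0.
That conflicts with the unit clause (q7).
Backtrack on q5: now try q5 = 0.
From the singleton clause (q3'), q3 = 0.
From the singleton clause (q1), q1 = 1.
From the singleton clause (q7), q7 = 1.
From the singleton clause (q2), q2 = 1.
That conflicts with the unit clause (q2').
Neither q5 = 1 nor q5 = 0 works.
So every satisfying assignment has q6 = False.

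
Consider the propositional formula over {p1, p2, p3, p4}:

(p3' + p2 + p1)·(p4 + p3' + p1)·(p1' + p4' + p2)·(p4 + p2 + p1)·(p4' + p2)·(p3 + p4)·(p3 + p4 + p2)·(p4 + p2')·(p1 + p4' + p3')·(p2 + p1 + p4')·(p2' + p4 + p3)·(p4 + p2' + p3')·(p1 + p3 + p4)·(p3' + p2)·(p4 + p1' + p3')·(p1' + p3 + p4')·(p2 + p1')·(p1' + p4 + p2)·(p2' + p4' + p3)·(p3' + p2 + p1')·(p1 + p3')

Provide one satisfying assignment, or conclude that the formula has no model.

p1: 1, p2: 1, p3: 1, p4: 1

Branch on p4: set p4 = 1.
Unit clause (p2) forces p2 = 1.
Unit clause (p3) forces p3 = 1.
Unit clause (p1) forces p1 = 1.
This assignment satisfies each clause.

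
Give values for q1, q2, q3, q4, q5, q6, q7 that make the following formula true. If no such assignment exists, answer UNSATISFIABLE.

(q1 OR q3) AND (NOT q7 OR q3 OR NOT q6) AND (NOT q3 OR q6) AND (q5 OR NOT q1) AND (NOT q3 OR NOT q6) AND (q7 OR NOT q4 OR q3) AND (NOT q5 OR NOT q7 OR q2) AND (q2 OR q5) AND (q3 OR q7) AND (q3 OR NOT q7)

Branch on q1: set q1 = true.
Unit clause (q5) forces q5 = true.
Branch on q3: set q3 = false.
Unit clause (q7) forces q7 = true.
But (NOT q7) is also a unit clause — contradiction.
That branch fails; take q3 = true instead.
Unit clause (q6) forces q6 = true.
But (NOT q6) is also a unit clause — contradiction.
Both values of q3 lead to a conflict.
That branch fails; take q1 = false instead.
Unit clause (q3) forces q3 = true.
Unit clause (q6) forces q6 = true.
But (NOT q6) is also a unit clause — contradiction.
Both values of q1 lead to a conflict.

UNSATISFIABLE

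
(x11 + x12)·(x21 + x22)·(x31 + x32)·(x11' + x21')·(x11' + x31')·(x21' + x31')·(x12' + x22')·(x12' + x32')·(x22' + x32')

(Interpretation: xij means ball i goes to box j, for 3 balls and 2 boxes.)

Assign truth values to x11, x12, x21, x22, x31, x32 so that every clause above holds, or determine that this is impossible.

Branch on x11: set x11 = 1.
The clause (x21') is unit, so x21 = 0.
The clause (x22) is unit, so x22 = 1.
The clause (x31') is unit, so x31 = 0.
The clause (x32) is unit, so x32 = 1.
Now (x32') is unsatisfied and unit — conflict.
So x11 must be the other value — set x11 = 0.
The clause (x12) is unit, so x12 = 1.
The clause (x22') is unit, so x22 = 0.
The clause (x21) is unit, so x21 = 1.
The clause (x31') is unit, so x31 = 0.
The clause (x32) is unit, so x32 = 1.
Now (x32') is unsatisfied and unit — conflict.
Neither x11 = 1 nor x11 = 0 works.

UNSATISFIABLE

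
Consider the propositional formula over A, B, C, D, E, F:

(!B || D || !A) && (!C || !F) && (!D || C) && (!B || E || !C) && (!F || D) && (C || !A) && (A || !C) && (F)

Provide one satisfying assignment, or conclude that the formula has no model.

UNSATISFIABLE

The clause (F) is unit, so F = true.
The clause (!C) is unit, so C = false.
The clause (!D) is unit, so D = false.
That conflicts with the unit clause (D).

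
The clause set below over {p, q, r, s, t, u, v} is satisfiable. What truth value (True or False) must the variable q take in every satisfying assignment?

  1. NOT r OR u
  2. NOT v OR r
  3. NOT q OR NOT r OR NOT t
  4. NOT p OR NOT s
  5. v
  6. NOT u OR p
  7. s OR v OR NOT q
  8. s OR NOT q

False

Suppose q = true.
The clause (v) is unit, so v = true.
The clause (r) is unit, so r = true.
The clause (u) is unit, so u = true.
The clause (NOT t) is unit, so t = false.
The clause (p) is unit, so p = true.
The clause (NOT s) is unit, so s = false.
Now (s) is unsatisfied and unit — conflict.
So every satisfying assignment has q = False.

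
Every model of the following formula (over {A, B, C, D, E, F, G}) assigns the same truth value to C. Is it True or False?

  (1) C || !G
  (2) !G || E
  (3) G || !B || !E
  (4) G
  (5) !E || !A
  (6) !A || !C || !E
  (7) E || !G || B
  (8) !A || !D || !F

True

Suppose C = false.
From the singleton clause (!G), G = false.
But (G) is also a unit clause — contradiction.
So every satisfying assignment has C = True.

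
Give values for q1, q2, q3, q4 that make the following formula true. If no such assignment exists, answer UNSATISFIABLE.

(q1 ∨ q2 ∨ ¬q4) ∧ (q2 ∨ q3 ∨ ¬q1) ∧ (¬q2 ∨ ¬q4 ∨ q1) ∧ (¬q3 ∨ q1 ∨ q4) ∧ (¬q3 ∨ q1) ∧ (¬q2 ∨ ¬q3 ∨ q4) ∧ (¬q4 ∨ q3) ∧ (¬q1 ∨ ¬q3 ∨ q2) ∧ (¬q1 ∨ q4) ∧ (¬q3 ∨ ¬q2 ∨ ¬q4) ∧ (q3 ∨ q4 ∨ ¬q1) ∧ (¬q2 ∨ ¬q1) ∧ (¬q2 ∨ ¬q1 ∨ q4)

q1 ↦ False,  q2 ↦ True,  q3 ↦ False,  q4 ↦ False

Suppose q3 = False.
From the singleton clause (¬q4), q4 = False.
From the singleton clause (¬q1), q1 = False.
No clause remains; q2 is free.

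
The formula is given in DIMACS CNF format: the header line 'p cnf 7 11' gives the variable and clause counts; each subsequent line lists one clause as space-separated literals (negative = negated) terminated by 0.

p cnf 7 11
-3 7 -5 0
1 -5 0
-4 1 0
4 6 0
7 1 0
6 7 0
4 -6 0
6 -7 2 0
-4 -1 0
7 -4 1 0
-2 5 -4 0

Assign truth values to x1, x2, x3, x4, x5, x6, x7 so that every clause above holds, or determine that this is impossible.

UNSATISFIABLE

Case x1 = True:
(¬x4) alone gives x4 = False.
(x6) alone gives x6 = True.
Now (¬x6) is unsatisfied and unit — conflict.
Backtrack on x1: now try x1 = False.
(¬x5) alone gives x5 = False.
(¬x4) alone gives x4 = False.
(x6) alone gives x6 = True.
Now (¬x6) is unsatisfied and unit — conflict.
Both values of x1 lead to a conflict.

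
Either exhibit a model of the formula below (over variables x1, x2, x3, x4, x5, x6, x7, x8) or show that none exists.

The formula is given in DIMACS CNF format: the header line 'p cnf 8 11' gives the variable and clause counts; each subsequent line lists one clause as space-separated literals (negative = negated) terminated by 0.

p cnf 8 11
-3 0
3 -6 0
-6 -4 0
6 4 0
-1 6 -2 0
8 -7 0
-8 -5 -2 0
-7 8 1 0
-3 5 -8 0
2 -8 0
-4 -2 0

x1: False, x2: False, x3: False, x4: True, x5: False, x6: False, x7: False, x8: False

(¬x3) alone gives x3 = False.
(¬x6) alone gives x6 = False.
(x4) alone gives x4 = True.
(¬x2) alone gives x2 = False.
(¬x8) alone gives x8 = False.
(¬x7) alone gives x7 = False.
Every clause is now satisfied; x1, x5 are unconstrained.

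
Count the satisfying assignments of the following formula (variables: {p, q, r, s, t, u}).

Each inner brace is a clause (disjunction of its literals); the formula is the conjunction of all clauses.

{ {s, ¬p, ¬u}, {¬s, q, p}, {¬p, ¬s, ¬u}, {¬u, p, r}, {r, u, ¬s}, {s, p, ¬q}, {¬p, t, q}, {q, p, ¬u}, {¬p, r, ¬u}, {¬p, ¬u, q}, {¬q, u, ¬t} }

There are 2^6 = 64 truth assignments over (p, q, r, s, t, u).
Split on u. With u = True, the clauses containing u are satisfied and ¬u drops from the rest; 2 of the 2^5 = 32 assignments to the other variables satisfy what remains.
With u = False, by the same count on the reduced clause set, 11 assignments work.
(One model: p=F, q=F, r=F, s=F, t=F, u=F.)
Total: 2 + 11 = 13.

13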